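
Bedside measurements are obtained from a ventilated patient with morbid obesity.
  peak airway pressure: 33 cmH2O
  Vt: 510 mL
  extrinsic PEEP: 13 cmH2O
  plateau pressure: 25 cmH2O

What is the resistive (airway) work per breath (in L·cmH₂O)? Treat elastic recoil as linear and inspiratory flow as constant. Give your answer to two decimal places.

4.08

With constant inspiratory flow the resistive pressure is constant at PIP − Pplat = 33 − 25 = 8.0 cmH2O, so resistive work = 8.0 × 0.510 = 4.08 L·cmH2O.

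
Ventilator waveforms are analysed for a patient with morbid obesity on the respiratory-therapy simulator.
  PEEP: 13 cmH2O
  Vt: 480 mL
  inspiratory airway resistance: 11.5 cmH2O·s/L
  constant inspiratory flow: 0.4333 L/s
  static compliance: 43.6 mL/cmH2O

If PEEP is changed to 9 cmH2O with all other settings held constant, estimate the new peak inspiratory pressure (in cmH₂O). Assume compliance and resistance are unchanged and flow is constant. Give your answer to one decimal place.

25.0

PIP = Vt/C + R·V̇ + PEEP (constant-flow equation of motion).
Only the baseline term changes: ΔPIP = ΔPEEP = 9 − 13 = -4.0 cmH2O.
Original PIP = 480/43.6 + 11.5×0.4333 + 13 = 28.992 cmH2O; new PIP = 28.992 + (-4.0) = 24.992 cmH2O.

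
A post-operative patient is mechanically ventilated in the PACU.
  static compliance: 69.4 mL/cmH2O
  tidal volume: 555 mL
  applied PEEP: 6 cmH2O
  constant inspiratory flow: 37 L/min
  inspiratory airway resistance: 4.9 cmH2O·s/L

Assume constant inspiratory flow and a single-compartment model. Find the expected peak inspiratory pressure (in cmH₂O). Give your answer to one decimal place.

17.0

Flow: 37 L/min ÷ 60 = 0.6167 L/s.
Equation of motion (constant flow): PIP = Vt/C + R·V̇ + PEEP.
PIP = 555/69.4 + 4.9×0.6167 + 6 = 7.997 + 3.022 + 6 = 17.019 cmH2O.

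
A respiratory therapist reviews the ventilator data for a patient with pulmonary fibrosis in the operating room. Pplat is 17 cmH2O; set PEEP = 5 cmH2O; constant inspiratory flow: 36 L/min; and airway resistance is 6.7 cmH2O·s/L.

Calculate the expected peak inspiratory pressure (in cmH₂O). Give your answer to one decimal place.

Flow: 36 L/min ÷ 60 = 0.6 L/s.
PIP = Pplat + Raw × flow = 17 + 6.7 × 0.6 = 17 + 4.02 = 21.02 cmH2O.

21.0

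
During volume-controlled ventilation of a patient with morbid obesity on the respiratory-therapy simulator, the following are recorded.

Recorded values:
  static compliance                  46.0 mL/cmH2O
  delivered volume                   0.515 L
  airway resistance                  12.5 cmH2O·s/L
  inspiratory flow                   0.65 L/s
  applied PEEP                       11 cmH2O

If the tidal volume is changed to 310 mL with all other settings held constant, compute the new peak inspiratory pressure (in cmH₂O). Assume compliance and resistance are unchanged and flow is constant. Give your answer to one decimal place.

PIP = Vt/C + R·V̇ + PEEP (constant-flow equation of motion).
Only the elastic term changes: ΔPIP = ΔVt / C = (310 − 515) / 46.0 = -4.457 cmH2O.
Original PIP = 515/46.0 + 12.5×0.65 + 11 = 30.321 cmH2O; new PIP = 30.321 + (-4.457) = 25.864 cmH2O.

25.9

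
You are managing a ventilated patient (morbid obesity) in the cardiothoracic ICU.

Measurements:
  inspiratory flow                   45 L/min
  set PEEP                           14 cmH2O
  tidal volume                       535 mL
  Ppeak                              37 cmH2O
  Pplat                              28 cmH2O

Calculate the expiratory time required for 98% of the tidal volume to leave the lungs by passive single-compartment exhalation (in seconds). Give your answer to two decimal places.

1.79

Flow: 45 L/min ÷ 60 = 0.75 L/s.
R = (PIP − Pplat)/V̇ = (37 − 28) / 0.75 = 9.0/0.75 = 12.0 cmH2O·s/L.
C = Vt/(Pplat − PEEP) = 535.0 / (28 − 14) = 535.0/14.0 = 38.214 mL/cmH2O.
τ = R × C = 12.0 × 0.03821 L/cmH2O = 0.4585 s.
t = −τ·ln(1 − 0.98) = −0.4585·ln(0.02) = 1.794 s.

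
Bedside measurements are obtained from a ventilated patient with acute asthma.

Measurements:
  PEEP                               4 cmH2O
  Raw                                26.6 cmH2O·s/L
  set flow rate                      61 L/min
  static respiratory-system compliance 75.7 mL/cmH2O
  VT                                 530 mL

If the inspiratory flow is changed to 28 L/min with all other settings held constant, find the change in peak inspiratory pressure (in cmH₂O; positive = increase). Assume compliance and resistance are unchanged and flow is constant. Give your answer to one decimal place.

-14.6

Flow: 61 L/min ÷ 60 = 1.0167 L/s.
New flow: 28 L/min ÷ 60 = 0.4667 L/s.
PIP = Vt/C + R·V̇ + PEEP (constant-flow equation of motion).
Only the resistive term changes: ΔPIP = R × ΔV̇ = 26.6 × (0.4667 − 1.0167) = 26.6 × -0.55 = -14.63 cmH2O.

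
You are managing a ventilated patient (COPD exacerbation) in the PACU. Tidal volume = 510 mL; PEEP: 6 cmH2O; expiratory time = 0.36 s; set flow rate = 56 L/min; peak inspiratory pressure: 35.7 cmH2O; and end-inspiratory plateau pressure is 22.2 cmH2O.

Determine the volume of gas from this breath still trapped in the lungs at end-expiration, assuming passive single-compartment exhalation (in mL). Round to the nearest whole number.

231

Flow: 56 L/min ÷ 60 = 0.9333 L/s.
R = (PIP − Pplat)/V̇ = (35.7 − 22.2) / 0.9333 = 13.5/0.9333 = 14.465 cmH2O·s/L.
C = Vt/(Pplat − PEEP) = 510.0 / (22.2 − 6) = 510.0/16.2 = 31.481 mL/cmH2O.
τ = R × C = 14.465 × 0.03148 L/cmH2O = 0.4554 s.
Fraction remaining = e^(−Te/τ) = e^(−0.36/0.4554) = 0.4536.
Trapped volume = 510.0 × 0.4536 = 231.34 mL.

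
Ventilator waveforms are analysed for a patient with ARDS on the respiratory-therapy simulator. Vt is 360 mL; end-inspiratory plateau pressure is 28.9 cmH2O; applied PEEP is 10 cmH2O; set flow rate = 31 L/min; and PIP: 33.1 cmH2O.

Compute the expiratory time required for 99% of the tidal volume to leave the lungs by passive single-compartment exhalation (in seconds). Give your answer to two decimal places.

Flow: 31 L/min ÷ 60 = 0.5167 L/s.
R = (PIP − Pplat)/V̇ = (33.1 − 28.9) / 0.5167 = 4.2/0.5167 = 8.129 cmH2O·s/L.
C = Vt/(Pplat − PEEP) = 360.0 / (28.9 − 10) = 360.0/18.9 = 19.048 mL/cmH2O.
τ = R × C = 8.129 × 0.01905 L/cmH2O = 0.1549 s.
t = −τ·ln(1 − 0.99) = −0.1549·ln(0.01) = 0.7133 s.

0.71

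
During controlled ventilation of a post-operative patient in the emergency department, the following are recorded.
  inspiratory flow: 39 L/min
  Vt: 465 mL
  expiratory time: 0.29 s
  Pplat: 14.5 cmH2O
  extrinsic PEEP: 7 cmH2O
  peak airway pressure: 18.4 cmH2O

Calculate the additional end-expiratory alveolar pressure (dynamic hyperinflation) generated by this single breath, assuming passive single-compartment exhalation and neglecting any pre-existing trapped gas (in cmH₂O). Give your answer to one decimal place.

3.4

Flow: 39 L/min ÷ 60 = 0.65 L/s.
R = (PIP − Pplat)/V̇ = (18.4 − 14.5) / 0.65 = 3.9/0.65 = 6.0 cmH2O·s/L.
C = Vt/(Pplat − PEEP) = 465.0 / (14.5 − 7) = 465.0/7.5 = 62.0 mL/cmH2O.
τ = R × C = 6.0 × 0.062 L/cmH2O = 0.372 s.
Fraction remaining = e^(−Te/τ) = e^(−0.29/0.372) = 0.4586; trapped volume = 465.0 × 0.4586 = 213.25 mL.
Additional alveolar pressure from trapping ≈ V_trapped / C = 213.25 / 62.0 = 3.44 cmH2O.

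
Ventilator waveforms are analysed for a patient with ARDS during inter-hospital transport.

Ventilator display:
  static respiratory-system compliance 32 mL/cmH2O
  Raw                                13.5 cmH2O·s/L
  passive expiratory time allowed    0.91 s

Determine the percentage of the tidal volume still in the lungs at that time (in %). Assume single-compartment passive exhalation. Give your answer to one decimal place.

12.2

τ = R × C = 13.5 × 32 mL/cmH2O = 13.5 × 0.032 L/cmH2O = 0.432 s.
Passive exhalation: V(t)/V₀ = e^(−t/τ) = e^(−0.91/0.432) = 0.1217.
Fraction remaining = 0.1217 → 12.17%.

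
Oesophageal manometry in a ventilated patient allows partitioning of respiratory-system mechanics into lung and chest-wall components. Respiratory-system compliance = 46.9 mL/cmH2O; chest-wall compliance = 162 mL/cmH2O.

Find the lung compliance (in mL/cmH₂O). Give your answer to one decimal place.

66.0

1/CL = 1/Crs − 1/Ccw.
1/CL = 1/46.9 − 1/162 = 0.01515.
CL = 66.007 mL/cmH2O.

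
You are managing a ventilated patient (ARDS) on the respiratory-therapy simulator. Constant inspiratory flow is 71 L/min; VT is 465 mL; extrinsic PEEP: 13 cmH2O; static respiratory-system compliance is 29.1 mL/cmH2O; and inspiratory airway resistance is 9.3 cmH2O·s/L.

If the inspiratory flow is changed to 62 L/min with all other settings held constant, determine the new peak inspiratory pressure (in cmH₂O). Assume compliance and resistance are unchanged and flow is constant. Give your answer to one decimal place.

38.6

Flow: 71 L/min ÷ 60 = 1.1833 L/s.
New flow: 62 L/min ÷ 60 = 1.0333 L/s.
PIP = Vt/C + R·V̇ + PEEP (constant-flow equation of motion).
Only the resistive term changes: ΔPIP = R × ΔV̇ = 9.3 × (1.0333 − 1.1833) = 9.3 × -0.15 = -1.395 cmH2O.
Original PIP = 465/29.1 + 9.3×1.1833 + 13 = 39.984 cmH2O; new PIP = 39.984 + (-1.395) = 38.589 cmH2O.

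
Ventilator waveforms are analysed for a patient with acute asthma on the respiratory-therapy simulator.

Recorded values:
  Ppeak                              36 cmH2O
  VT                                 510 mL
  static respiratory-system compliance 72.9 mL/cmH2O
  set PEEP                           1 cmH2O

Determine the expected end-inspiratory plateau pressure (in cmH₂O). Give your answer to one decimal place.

8.0

Pplat = PEEP + Vt / Cstat = 1 + 510 / 72.9 = 1 + 6.996 = 7.996 cmH2O.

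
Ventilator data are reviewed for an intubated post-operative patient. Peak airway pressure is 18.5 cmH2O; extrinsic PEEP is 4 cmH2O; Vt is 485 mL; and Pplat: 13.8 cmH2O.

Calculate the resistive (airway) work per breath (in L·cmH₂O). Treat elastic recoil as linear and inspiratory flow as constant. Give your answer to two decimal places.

With constant inspiratory flow the resistive pressure is constant at PIP − Pplat = 18.5 − 13.8 = 4.7 cmH2O, so resistive work = 4.7 × 0.485 = 2.28 L·cmH2O.

2.28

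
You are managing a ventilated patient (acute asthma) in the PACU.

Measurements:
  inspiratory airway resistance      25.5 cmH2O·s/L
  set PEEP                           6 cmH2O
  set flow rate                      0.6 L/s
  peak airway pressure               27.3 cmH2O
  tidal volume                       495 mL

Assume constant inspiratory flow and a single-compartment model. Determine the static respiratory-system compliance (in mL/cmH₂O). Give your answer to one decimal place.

82.5

Equation of motion (constant flow): PIP = Vt/C + R·V̇ + PEEP.
Vt/C = PIP − R·V̇ − PEEP = 27.3 − 25.5×0.6 − 6 = 27.3 − 15.3 − 6 = 6.0 cmH2O.
C = Vt / 6.0 = 495 / 6.0 = 82.5 mL/cmH2O.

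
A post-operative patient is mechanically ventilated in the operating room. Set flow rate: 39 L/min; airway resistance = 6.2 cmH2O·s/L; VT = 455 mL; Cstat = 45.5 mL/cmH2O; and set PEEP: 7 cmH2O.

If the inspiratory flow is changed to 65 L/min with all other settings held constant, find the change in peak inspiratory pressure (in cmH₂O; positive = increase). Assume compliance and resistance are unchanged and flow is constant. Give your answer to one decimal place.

Flow: 39 L/min ÷ 60 = 0.65 L/s.
New flow: 65 L/min ÷ 60 = 1.0833 L/s.
PIP = Vt/C + R·V̇ + PEEP (constant-flow equation of motion).
Only the resistive term changes: ΔPIP = R × ΔV̇ = 6.2 × (1.0833 − 0.65) = 6.2 × 0.4333 = 2.686 cmH2O.

2.7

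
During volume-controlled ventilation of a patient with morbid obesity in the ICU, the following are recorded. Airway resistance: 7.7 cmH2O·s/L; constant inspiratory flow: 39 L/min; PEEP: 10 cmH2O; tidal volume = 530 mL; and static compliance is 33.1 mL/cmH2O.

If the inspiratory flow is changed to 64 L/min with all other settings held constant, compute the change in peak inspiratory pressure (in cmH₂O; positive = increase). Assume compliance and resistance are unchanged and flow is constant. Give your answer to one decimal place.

3.2

Flow: 39 L/min ÷ 60 = 0.65 L/s.
New flow: 64 L/min ÷ 60 = 1.0667 L/s.
PIP = Vt/C + R·V̇ + PEEP (constant-flow equation of motion).
Only the resistive term changes: ΔPIP = R × ΔV̇ = 7.7 × (1.0667 − 0.65) = 7.7 × 0.4167 = 3.209 cmH2O.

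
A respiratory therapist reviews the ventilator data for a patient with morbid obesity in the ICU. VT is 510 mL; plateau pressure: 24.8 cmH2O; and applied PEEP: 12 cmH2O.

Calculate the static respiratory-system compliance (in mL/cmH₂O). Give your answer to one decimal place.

Cstat = Vt / (Pplat − PEEP) = 510 / (24.8 − 12) = 510 / 12.8 = 39.844 mL/cmH2O.

39.8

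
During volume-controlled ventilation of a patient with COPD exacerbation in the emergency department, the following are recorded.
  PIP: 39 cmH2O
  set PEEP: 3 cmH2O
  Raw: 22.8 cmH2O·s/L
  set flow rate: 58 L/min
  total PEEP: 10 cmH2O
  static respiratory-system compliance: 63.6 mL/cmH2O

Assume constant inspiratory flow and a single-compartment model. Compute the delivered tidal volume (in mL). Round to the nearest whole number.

443

Flow: 58 L/min ÷ 60 = 0.9667 L/s.
Total PEEP = 10 cmH2O (set 3 + intrinsic 7); this is the baseline alveolar pressure.
Equation of motion (constant flow): PIP = Vt/C + R·V̇ + PEEP.
Vt/C = PIP − R·V̇ − PEEP = 39 − 22.041 − 10 = 6.959 cmH2O.
Vt = C × 6.959 = 63.6 × 6.959 = 442.59 mL.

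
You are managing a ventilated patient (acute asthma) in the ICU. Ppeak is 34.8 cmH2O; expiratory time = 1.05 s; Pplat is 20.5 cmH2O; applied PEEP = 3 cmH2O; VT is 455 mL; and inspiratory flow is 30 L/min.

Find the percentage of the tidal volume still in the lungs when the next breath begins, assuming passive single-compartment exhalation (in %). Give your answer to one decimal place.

24.4

Flow: 30 L/min ÷ 60 = 0.5 L/s.
R = (PIP − Pplat)/V̇ = (34.8 − 20.5) / 0.5 = 14.3/0.5 = 28.6 cmH2O·s/L.
C = Vt/(Pplat − PEEP) = 455.0 / (20.5 − 3) = 455.0/17.5 = 26.0 mL/cmH2O.
τ = R × C = 28.6 × 0.026 L/cmH2O = 0.7436 s.
Fraction remaining at end-expiration = e^(−Te/τ) = e^(−1.05/0.7436) = 0.2436 → 24.36%.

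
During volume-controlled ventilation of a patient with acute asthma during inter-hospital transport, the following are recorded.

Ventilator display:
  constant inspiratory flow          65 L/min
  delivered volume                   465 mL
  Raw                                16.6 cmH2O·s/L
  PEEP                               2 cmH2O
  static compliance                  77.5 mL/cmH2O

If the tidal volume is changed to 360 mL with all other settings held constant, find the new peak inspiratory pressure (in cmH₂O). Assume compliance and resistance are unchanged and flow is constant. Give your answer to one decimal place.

Flow: 65 L/min ÷ 60 = 1.0833 L/s.
PIP = Vt/C + R·V̇ + PEEP (constant-flow equation of motion).
Only the elastic term changes: ΔPIP = ΔVt / C = (360 − 465) / 77.5 = -1.355 cmH2O.
Original PIP = 465/77.5 + 16.6×1.0833 + 2 = 25.983 cmH2O; new PIP = 25.983 + (-1.355) = 24.628 cmH2O.

24.6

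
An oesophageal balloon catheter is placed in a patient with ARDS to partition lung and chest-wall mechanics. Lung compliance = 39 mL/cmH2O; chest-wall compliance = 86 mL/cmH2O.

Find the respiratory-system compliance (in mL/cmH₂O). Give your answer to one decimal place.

Lung and chest wall are elastances in series: 1/Crs = 1/CL + 1/Ccw.
1/Crs = 1/39 + 1/86 = 0.03727.
Crs = 26.831 mL/cmH2O.

26.8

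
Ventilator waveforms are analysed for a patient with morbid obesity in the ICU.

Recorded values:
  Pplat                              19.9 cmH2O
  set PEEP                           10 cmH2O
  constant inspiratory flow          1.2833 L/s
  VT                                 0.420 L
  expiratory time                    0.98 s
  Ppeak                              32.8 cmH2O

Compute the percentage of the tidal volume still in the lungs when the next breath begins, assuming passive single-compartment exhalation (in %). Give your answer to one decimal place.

R = (PIP − Pplat)/V̇ = (32.8 − 19.9) / 1.2833 = 12.9/1.2833 = 10.052 cmH2O·s/L.
C = Vt/(Pplat − PEEP) = 420.0 / (19.9 − 10) = 420.0/9.9 = 42.424 mL/cmH2O.
τ = R × C = 10.052 × 0.04242 L/cmH2O = 0.4264 s.
Fraction remaining at end-expiration = e^(−Te/τ) = e^(−0.98/0.4264) = 0.1004 → 10.04%.

10.0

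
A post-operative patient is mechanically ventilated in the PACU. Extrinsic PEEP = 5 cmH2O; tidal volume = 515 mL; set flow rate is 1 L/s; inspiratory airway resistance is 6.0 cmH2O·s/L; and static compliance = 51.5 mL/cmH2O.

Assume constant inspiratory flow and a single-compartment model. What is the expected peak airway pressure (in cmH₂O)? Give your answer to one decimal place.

Equation of motion (constant flow): PIP = Vt/C + R·V̇ + PEEP.
PIP = 515/51.5 + 6.0×1 + 5 = 10.0 + 6.0 + 5 = 21.0 cmH2O.

21.0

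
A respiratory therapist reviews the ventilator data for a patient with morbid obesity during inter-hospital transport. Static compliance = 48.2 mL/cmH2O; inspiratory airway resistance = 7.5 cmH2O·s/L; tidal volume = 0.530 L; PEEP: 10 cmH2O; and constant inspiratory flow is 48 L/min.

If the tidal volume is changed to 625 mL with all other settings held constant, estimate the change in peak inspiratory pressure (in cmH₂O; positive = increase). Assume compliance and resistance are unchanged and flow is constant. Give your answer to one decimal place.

PIP = Vt/C + R·V̇ + PEEP (constant-flow equation of motion).
Only the elastic term changes: ΔPIP = ΔVt / C = (625 − 530) / 48.2 = 1.971 cmH2O.

2.0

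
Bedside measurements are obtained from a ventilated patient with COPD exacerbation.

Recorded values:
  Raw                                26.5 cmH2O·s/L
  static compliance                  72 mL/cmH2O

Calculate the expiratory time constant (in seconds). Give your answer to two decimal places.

1.91

τ = R × C = 26.5 × 72 mL/cmH2O = 26.5 × 0.072 L/cmH2O = 1.908 s.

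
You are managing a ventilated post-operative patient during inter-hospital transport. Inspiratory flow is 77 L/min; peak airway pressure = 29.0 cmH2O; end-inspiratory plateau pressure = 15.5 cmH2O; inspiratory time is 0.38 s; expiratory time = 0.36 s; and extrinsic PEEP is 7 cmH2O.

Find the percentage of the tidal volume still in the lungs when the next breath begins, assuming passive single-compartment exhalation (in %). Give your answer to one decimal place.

55.1

Flow: 77 L/min ÷ 60 = 1.2833 L/s.
Vt = flow × Ti = 1.2833 L/s × 0.38 s × 1000 mL/L = 487.65 mL.
R = (PIP − Pplat)/V̇ = (29.0 − 15.5) / 1.2833 = 13.5/1.2833 = 10.52 cmH2O·s/L.
C = Vt/(Pplat − PEEP) = 487.65 / (15.5 − 7) = 487.65/8.5 = 57.371 mL/cmH2O.
τ = R × C = 10.52 × 0.05737 L/cmH2O = 0.6035 s.
Fraction remaining at end-expiration = e^(−Te/τ) = e^(−0.36/0.6035) = 0.5507 → 55.07%.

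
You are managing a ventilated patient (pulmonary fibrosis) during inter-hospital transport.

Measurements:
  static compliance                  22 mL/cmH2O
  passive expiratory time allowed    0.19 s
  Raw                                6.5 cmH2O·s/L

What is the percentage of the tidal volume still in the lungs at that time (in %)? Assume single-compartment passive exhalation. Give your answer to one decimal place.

26.5

τ = R × C = 6.5 × 22 mL/cmH2O = 6.5 × 0.022 L/cmH2O = 0.143 s.
Passive exhalation: V(t)/V₀ = e^(−t/τ) = e^(−0.19/0.143) = 0.2648.
Fraction remaining = 0.2648 → 26.48%.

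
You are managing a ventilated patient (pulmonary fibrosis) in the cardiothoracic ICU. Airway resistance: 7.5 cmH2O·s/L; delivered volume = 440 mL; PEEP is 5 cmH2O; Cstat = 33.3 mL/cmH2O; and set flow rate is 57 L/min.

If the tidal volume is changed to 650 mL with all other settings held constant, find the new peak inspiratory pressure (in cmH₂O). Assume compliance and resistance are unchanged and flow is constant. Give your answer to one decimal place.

Flow: 57 L/min ÷ 60 = 0.95 L/s.
PIP = Vt/C + R·V̇ + PEEP (constant-flow equation of motion).
Only the elastic term changes: ΔPIP = ΔVt / C = (650 − 440) / 33.3 = 6.306 cmH2O.
Original PIP = 440/33.3 + 7.5×0.95 + 5 = 25.338 cmH2O; new PIP = 25.338 + (6.306) = 31.644 cmH2O.

31.6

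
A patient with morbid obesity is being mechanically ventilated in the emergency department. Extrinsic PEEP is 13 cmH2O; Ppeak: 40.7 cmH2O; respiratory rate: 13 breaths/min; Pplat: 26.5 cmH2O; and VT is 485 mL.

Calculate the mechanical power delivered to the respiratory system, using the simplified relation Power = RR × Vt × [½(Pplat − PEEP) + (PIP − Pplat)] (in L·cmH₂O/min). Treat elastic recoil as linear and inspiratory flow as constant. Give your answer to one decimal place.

Per-breath work = Vt × [½(Pplat−PEEP) + (PIP−Pplat)] = 0.485 × [0.5×13.5 + 14.2] = 0.485 × 20.95 = 10.161 L·cmH2O.
Power = 13 × 10.161 = 132.09 L·cmH2O/min.

132.1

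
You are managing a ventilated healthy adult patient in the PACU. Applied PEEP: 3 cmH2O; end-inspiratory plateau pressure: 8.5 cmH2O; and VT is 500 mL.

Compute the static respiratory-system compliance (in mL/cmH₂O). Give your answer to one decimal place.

90.9

Cstat = Vt / (Pplat − PEEP) = 500 / (8.5 − 3) = 500 / 5.5 = 90.909 mL/cmH2O.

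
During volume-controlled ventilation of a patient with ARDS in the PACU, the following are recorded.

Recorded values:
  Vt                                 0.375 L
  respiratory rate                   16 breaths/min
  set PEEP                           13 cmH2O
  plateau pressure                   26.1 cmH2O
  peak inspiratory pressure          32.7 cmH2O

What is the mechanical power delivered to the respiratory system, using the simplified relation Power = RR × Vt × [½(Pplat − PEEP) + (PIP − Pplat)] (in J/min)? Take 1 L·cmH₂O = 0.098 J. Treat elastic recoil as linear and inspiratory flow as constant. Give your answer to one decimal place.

7.7

Per-breath work = Vt × [½(Pplat−PEEP) + (PIP−Pplat)] = 0.375 × [0.5×13.1 + 6.6] = 0.375 × 13.15 = 4.931 L·cmH2O.
Power = 16 × 4.931 = 78.896 L·cmH2O/min.
× 0.098 J/(L·cmH2O) → 7.732 J/min.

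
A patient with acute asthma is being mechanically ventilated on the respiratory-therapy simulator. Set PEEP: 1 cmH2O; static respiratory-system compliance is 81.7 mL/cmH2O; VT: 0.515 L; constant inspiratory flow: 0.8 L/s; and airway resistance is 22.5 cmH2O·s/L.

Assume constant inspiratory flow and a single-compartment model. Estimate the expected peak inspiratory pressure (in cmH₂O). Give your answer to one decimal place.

25.3

Equation of motion (constant flow): PIP = Vt/C + R·V̇ + PEEP.
PIP = 515/81.7 + 22.5×0.8 + 1 = 6.304 + 18.0 + 1 = 25.304 cmH2O.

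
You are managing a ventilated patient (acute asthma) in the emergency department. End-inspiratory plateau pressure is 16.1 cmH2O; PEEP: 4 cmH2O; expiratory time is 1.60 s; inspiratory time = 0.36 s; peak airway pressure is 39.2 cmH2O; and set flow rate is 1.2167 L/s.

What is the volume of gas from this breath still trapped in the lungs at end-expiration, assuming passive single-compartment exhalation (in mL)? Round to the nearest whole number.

Vt = flow × Ti = 1.2167 L/s × 0.36 s × 1000 mL/L = 438.01 mL.
R = (PIP − Pplat)/V̇ = (39.2 − 16.1) / 1.2167 = 23.1/1.2167 = 18.986 cmH2O·s/L.
C = Vt/(Pplat − PEEP) = 438.01 / (16.1 − 4) = 438.01/12.1 = 36.199 mL/cmH2O.
τ = R × C = 18.986 × 0.0362 L/cmH2O = 0.6873 s.
Fraction remaining = e^(−Te/τ) = e^(−1.60/0.6873) = 0.0975.
Trapped volume = 438.01 × 0.0975 = 42.706 mL.

43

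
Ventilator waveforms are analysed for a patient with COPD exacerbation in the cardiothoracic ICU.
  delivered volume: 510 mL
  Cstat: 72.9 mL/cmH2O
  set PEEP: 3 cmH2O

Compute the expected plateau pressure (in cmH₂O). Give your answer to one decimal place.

10.0

Pplat = PEEP + Vt / Cstat = 3 + 510 / 72.9 = 3 + 6.996 = 9.996 cmH2O.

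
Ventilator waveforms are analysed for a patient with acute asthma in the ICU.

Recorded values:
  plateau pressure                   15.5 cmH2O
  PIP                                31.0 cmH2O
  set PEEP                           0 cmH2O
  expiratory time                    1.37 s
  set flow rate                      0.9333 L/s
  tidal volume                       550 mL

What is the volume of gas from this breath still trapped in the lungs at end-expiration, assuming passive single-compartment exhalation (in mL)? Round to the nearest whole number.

R = (PIP − Pplat)/V̇ = (31.0 − 15.5) / 0.9333 = 15.5/0.9333 = 16.608 cmH2O·s/L.
C = Vt/(Pplat − PEEP) = 550.0 / (15.5 − 0) = 550.0/15.5 = 35.484 mL/cmH2O.
τ = R × C = 16.608 × 0.03548 L/cmH2O = 0.5893 s.
Fraction remaining = e^(−Te/τ) = e^(−1.37/0.5893) = 0.0978.
Trapped volume = 550.0 × 0.0978 = 53.79 mL.

54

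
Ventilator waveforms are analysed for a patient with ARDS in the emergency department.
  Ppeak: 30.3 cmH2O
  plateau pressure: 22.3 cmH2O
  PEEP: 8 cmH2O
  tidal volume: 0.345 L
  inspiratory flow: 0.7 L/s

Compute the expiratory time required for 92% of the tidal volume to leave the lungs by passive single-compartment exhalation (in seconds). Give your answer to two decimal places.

R = (PIP − Pplat)/V̇ = (30.3 − 22.3) / 0.7 = 8.0/0.7 = 11.429 cmH2O·s/L.
C = Vt/(Pplat − PEEP) = 345.0 / (22.3 − 8) = 345.0/14.3 = 24.126 mL/cmH2O.
τ = R × C = 11.429 × 0.02413 L/cmH2O = 0.2758 s.
t = −τ·ln(1 − 0.92) = −0.2758·ln(0.08) = 0.6966 s.

0.70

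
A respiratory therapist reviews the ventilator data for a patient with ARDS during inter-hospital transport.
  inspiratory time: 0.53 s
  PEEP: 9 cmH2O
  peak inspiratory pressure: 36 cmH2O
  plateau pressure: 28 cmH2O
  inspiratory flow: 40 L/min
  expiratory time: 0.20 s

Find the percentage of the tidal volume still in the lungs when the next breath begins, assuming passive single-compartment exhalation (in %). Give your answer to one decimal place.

Flow: 40 L/min ÷ 60 = 0.6667 L/s.
Vt = flow × Ti = 0.6667 L/s × 0.53 s × 1000 mL/L = 353.35 mL.
R = (PIP − Pplat)/V̇ = (36 − 28) / 0.6667 = 8.0/0.6667 = 11.999 cmH2O·s/L.
C = Vt/(Pplat − PEEP) = 353.35 / (28 − 9) = 353.35/19.0 = 18.597 mL/cmH2O.
τ = R × C = 11.999 × 0.0186 L/cmH2O = 0.2232 s.
Fraction remaining at end-expiration = e^(−Te/τ) = e^(−0.20/0.2232) = 0.4082 → 40.82%.

40.8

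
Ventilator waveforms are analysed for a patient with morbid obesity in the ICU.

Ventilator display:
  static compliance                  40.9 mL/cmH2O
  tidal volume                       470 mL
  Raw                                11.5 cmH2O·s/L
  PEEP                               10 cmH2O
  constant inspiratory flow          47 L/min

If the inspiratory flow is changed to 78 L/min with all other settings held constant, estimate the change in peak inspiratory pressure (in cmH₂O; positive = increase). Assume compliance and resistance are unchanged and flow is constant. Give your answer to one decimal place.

Flow: 47 L/min ÷ 60 = 0.7833 L/s.
New flow: 78 L/min ÷ 60 = 1.3 L/s.
PIP = Vt/C + R·V̇ + PEEP (constant-flow equation of motion).
Only the resistive term changes: ΔPIP = R × ΔV̇ = 11.5 × (1.3 − 0.7833) = 11.5 × 0.5167 = 5.942 cmH2O.

5.9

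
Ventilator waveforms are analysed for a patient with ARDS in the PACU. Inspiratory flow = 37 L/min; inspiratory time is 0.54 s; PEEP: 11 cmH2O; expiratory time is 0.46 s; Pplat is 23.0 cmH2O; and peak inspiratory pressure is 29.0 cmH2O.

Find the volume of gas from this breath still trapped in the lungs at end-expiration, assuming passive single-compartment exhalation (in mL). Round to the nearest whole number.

Flow: 37 L/min ÷ 60 = 0.6167 L/s.
Vt = flow × Ti = 0.6167 L/s × 0.54 s × 1000 mL/L = 333.02 mL.
R = (PIP − Pplat)/V̇ = (29.0 − 23.0) / 0.6167 = 6.0/0.6167 = 9.729 cmH2O·s/L.
C = Vt/(Pplat − PEEP) = 333.02 / (23.0 − 11) = 333.02/12.0 = 27.752 mL/cmH2O.
τ = R × C = 9.729 × 0.02775 L/cmH2O = 0.27 s.
Fraction remaining = e^(−Te/τ) = e^(−0.46/0.27) = 0.182.
Trapped volume = 333.02 × 0.182 = 60.61 mL.

61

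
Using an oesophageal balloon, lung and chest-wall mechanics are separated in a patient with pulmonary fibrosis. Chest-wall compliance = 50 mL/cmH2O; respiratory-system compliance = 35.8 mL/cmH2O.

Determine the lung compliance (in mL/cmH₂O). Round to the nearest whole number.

1/CL = 1/Crs − 1/Ccw.
1/CL = 1/35.8 − 1/50 = 0.007933.
CL = 126.06 mL/cmH2O.

126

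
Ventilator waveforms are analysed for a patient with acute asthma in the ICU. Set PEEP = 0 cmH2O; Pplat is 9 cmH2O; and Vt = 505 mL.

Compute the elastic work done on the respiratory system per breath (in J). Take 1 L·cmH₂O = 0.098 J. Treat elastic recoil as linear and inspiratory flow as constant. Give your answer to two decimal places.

0.22

Elastic work ≈ ½ × (Pplat − PEEP) × Vt = 0.5 × (9 − 0) × 0.505 L = 0.5 × 9.0 × 0.505 = 2.273 L·cmH2O.
× 0.098 J/(L·cmH2O) → 0.2228 J.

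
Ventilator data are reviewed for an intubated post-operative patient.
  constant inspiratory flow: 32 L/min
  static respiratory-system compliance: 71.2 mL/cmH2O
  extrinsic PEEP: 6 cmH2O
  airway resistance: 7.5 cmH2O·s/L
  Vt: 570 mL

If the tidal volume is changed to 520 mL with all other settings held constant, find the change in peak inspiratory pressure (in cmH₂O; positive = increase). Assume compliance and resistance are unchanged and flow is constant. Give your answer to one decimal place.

-0.7

PIP = Vt/C + R·V̇ + PEEP (constant-flow equation of motion).
Only the elastic term changes: ΔPIP = ΔVt / C = (520 − 570) / 71.2 = -0.7022 cmH2O.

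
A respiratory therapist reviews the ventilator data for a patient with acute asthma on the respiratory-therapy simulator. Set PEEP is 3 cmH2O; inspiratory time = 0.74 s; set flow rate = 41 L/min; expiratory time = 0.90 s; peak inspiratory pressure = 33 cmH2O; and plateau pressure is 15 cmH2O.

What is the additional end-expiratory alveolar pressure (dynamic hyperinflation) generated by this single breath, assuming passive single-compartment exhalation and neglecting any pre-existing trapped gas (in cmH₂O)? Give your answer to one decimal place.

Flow: 41 L/min ÷ 60 = 0.6833 L/s.
Vt = flow × Ti = 0.6833 L/s × 0.74 s × 1000 mL/L = 505.64 mL.
R = (PIP − Pplat)/V̇ = (33 − 15) / 0.6833 = 18.0/0.6833 = 26.343 cmH2O·s/L.
C = Vt/(Pplat − PEEP) = 505.64 / (15 − 3) = 505.64/12.0 = 42.137 mL/cmH2O.
τ = R × C = 26.343 × 0.04214 L/cmH2O = 1.11 s.
Fraction remaining = e^(−Te/τ) = e^(−0.90/1.11) = 0.4445; trapped volume = 505.64 × 0.4445 = 224.76 mL.
Additional alveolar pressure from trapping ≈ V_trapped / C = 224.76 / 42.137 = 5.334 cmH2O.

5.3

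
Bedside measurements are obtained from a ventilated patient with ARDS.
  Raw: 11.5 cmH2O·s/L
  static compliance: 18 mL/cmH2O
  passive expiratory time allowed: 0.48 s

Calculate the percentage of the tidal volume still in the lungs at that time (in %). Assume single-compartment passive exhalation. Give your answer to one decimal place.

9.8

τ = R × C = 11.5 × 18 mL/cmH2O = 11.5 × 0.018 L/cmH2O = 0.207 s.
Passive exhalation: V(t)/V₀ = e^(−t/τ) = e^(−0.48/0.207) = 0.09839.
Fraction remaining = 0.09839 → 9.839%.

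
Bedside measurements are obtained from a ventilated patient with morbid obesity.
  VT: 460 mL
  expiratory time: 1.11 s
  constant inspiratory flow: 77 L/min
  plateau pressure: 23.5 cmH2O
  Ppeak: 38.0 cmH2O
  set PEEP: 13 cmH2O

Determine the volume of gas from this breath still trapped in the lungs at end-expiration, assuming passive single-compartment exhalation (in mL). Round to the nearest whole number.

49

Flow: 77 L/min ÷ 60 = 1.2833 L/s.
R = (PIP − Pplat)/V̇ = (38.0 − 23.5) / 1.2833 = 14.5/1.2833 = 11.299 cmH2O·s/L.
C = Vt/(Pplat − PEEP) = 460.0 / (23.5 − 13) = 460.0/10.5 = 43.81 mL/cmH2O.
τ = R × C = 11.299 × 0.04381 L/cmH2O = 0.495 s.
Fraction remaining = e^(−Te/τ) = e^(−1.11/0.495) = 0.1062.
Trapped volume = 460.0 × 0.1062 = 48.852 mL.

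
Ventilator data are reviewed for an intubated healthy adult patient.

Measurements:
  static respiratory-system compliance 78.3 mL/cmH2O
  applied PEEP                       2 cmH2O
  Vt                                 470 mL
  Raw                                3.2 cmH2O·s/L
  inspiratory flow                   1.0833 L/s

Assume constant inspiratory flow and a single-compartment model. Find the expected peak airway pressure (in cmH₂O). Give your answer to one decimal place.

Equation of motion (constant flow): PIP = Vt/C + R·V̇ + PEEP.
PIP = 470/78.3 + 3.2×1.0833 + 2 = 6.003 + 3.467 + 2 = 11.47 cmH2O.

11.5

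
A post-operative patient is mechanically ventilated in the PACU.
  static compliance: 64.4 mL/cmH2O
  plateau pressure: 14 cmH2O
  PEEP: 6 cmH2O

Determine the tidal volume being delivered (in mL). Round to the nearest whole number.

Vt = Cstat × (Pplat − PEEP) = 64.4 × (14 − 6) = 64.4 × 8.0 = 515.2 mL.

515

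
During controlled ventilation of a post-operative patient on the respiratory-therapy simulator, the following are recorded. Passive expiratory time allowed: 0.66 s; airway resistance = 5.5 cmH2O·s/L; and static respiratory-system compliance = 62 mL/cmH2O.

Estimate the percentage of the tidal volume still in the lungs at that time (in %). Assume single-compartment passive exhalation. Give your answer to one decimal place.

τ = R × C = 5.5 × 62 mL/cmH2O = 5.5 × 0.062 L/cmH2O = 0.341 s.
Passive exhalation: V(t)/V₀ = e^(−t/τ) = e^(−0.66/0.341) = 0.1444.
Fraction remaining = 0.1444 → 14.44%.

14.4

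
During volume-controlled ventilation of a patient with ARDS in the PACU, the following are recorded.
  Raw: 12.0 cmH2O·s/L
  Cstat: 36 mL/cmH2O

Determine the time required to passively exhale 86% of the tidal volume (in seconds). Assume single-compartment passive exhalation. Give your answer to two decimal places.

τ = R × C = 12.0 × 36 mL/cmH2O = 12.0 × 0.036 L/cmH2O = 0.432 s.
Exhaled fraction f = 1 − e^(−t/τ) → t = −τ·ln(1 − f) = −0.432·ln(0.14) = 0.8494 s.

0.85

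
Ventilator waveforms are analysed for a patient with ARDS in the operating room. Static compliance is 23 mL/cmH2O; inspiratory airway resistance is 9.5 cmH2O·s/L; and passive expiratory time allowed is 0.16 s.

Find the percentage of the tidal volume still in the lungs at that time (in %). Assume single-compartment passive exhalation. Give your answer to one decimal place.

48.1

τ = R × C = 9.5 × 23 mL/cmH2O = 9.5 × 0.023 L/cmH2O = 0.2185 s.
Passive exhalation: V(t)/V₀ = e^(−t/τ) = e^(−0.16/0.2185) = 0.4808.
Fraction remaining = 0.4808 → 48.08%.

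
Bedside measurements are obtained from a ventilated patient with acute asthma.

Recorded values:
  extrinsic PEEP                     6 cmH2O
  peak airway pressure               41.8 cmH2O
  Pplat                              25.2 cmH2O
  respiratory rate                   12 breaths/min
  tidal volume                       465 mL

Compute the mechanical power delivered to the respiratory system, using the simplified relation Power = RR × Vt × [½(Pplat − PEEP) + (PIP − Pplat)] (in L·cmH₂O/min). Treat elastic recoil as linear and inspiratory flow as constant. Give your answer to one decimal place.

Per-breath work = Vt × [½(Pplat−PEEP) + (PIP−Pplat)] = 0.465 × [0.5×19.2 + 16.6] = 0.465 × 26.2 = 12.183 L·cmH2O.
Power = 12 × 12.183 = 146.2 L·cmH2O/min.

146.2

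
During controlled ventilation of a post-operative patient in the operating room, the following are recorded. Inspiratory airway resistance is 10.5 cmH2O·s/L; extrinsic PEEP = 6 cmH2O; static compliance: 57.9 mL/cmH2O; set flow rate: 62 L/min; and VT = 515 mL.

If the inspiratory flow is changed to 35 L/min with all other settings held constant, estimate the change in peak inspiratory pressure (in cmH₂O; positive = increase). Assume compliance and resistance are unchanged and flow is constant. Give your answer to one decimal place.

Flow: 62 L/min ÷ 60 = 1.0333 L/s.
New flow: 35 L/min ÷ 60 = 0.5833 L/s.
PIP = Vt/C + R·V̇ + PEEP (constant-flow equation of motion).
Only the resistive term changes: ΔPIP = R × ΔV̇ = 10.5 × (0.5833 − 1.0333) = 10.5 × -0.45 = -4.725 cmH2O.

-4.7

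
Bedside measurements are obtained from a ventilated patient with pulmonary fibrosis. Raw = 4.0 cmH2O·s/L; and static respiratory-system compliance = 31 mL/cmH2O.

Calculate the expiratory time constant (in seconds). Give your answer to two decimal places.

0.12

τ = R × C = 4.0 × 31 mL/cmH2O = 4.0 × 0.031 L/cmH2O = 0.124 s.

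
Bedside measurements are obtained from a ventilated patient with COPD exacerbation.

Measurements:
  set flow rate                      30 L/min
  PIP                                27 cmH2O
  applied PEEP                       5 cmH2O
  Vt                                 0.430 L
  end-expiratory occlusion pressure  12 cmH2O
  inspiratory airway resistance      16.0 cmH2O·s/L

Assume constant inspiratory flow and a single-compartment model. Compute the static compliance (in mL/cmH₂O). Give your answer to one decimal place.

61.4

Flow: 30 L/min ÷ 60 = 0.5 L/s.
Total PEEP = 12 cmH2O (set 5 + intrinsic 7); this is the baseline alveolar pressure.
Equation of motion (constant flow): PIP = Vt/C + R·V̇ + PEEP.
Vt/C = PIP − R·V̇ − PEEP = 27 − 16.0×0.5 − 12 = 27 − 8.0 − 12 = 7.0 cmH2O.
C = Vt / 7.0 = 430 / 7.0 = 61.429 mL/cmH2O.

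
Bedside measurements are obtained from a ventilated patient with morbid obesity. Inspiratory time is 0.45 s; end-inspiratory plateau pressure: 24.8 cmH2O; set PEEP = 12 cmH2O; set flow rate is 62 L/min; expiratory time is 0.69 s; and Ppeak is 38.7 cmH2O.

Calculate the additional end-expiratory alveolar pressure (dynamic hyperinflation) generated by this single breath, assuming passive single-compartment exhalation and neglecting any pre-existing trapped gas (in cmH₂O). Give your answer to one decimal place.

3.1

Flow: 62 L/min ÷ 60 = 1.0333 L/s.
Vt = flow × Ti = 1.0333 L/s × 0.45 s × 1000 mL/L = 464.99 mL.
R = (PIP − Pplat)/V̇ = (38.7 − 24.8) / 1.0333 = 13.9/1.0333 = 13.452 cmH2O·s/L.
C = Vt/(Pplat − PEEP) = 464.99 / (24.8 − 12) = 464.99/12.8 = 36.327 mL/cmH2O.
τ = R × C = 13.452 × 0.03633 L/cmH2O = 0.4887 s.
Fraction remaining = e^(−Te/τ) = e^(−0.69/0.4887) = 0.2437; trapped volume = 464.99 × 0.2437 = 113.32 mL.
Additional alveolar pressure from trapping ≈ V_trapped / C = 113.32 / 36.327 = 3.119 cmH2O.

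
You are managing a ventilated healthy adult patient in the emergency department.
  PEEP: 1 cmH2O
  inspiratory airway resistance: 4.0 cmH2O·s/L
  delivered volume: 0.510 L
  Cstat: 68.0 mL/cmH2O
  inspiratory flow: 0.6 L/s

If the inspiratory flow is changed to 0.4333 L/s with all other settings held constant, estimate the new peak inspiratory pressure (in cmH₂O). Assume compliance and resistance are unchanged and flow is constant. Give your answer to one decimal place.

PIP = Vt/C + R·V̇ + PEEP (constant-flow equation of motion).
Only the resistive term changes: ΔPIP = R × ΔV̇ = 4.0 × (0.4333 − 0.6) = 4.0 × -0.1667 = -0.6668 cmH2O.
Original PIP = 510/68.0 + 4.0×0.6 + 1 = 10.9 cmH2O; new PIP = 10.9 + (-0.6668) = 10.233 cmH2O.

10.2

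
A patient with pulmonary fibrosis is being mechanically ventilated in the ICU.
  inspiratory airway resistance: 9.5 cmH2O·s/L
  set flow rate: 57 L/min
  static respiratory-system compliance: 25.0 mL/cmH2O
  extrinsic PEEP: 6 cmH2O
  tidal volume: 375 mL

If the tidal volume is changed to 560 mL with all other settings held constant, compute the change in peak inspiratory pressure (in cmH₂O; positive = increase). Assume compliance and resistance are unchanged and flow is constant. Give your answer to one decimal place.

7.4

PIP = Vt/C + R·V̇ + PEEP (constant-flow equation of motion).
Only the elastic term changes: ΔPIP = ΔVt / C = (560 − 375) / 25.0 = 7.4 cmH2O.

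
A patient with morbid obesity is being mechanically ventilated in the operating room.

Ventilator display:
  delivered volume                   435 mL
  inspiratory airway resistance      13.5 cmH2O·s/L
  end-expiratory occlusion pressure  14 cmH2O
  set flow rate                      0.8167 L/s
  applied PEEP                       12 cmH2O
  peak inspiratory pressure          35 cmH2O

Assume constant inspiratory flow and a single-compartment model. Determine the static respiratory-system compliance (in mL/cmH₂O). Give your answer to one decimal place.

Total PEEP = 14 cmH2O (set 12 + intrinsic 2); this is the baseline alveolar pressure.
Equation of motion (constant flow): PIP = Vt/C + R·V̇ + PEEP.
Vt/C = PIP − R·V̇ − PEEP = 35 − 13.5×0.8167 − 14 = 35 − 11.025 − 14 = 9.975 cmH2O.
C = Vt / 9.975 = 435 / 9.975 = 43.609 mL/cmH2O.

43.6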